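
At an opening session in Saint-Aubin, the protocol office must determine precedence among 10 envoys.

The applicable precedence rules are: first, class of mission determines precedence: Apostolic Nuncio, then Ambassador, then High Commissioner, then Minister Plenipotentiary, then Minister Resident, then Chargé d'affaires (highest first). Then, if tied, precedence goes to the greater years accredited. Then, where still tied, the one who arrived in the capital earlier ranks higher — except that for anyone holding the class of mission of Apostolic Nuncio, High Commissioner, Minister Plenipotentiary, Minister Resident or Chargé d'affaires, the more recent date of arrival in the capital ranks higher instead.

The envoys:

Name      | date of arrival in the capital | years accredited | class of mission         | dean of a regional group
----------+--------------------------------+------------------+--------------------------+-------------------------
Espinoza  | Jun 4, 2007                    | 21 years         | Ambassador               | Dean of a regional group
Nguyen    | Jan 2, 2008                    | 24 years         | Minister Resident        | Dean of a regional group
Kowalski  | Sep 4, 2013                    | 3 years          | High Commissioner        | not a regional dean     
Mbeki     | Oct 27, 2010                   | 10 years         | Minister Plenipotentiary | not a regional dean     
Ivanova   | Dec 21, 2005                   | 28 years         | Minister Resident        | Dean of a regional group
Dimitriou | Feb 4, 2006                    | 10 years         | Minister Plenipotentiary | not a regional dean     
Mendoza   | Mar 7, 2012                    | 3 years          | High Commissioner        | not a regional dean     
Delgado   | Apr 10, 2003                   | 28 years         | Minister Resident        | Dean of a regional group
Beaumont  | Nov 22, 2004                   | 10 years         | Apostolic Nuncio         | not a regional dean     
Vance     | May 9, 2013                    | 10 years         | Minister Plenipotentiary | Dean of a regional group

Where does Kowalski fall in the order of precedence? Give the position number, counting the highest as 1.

By class of mission: Beaumont (Apostolic Nuncio); then Espinoza (Ambassador); then Kowalski and Mendoza (High Commissioner); then Vance, Mbeki and Dimitriou (Minister Plenipotentiary); then Ivanova, Delgado and Nguyen (Minister Resident).
Kowalski and Mendoza both have years accredited 3 years, so the next rule applies.
Among Kowalski and Mendoza, by date of arrival in the capital (later first) (reversed rule for this group): Kowalski (Sep 4, 2013) before Mendoza (Mar 7, 2012).
Vance, Mbeki and Dimitriou all have years accredited 10 years, so the next rule applies.
Among Vance, Mbeki and Dimitriou, by date of arrival in the capital (later first) (reversed rule for this group): Vance (May 9, 2013) before Mbeki (Oct 27, 2010) before Dimitriou (Feb 4, 2006).
Among Ivanova, Delgado and Nguyen, by years accredited (higher first): Ivanova and Delgado (28 years) before Nguyen (24 years).
Among Ivanova and Delgado, by date of arrival in the capital (later first) (reversed rule for this group): Ivanova (Dec 21, 2005) before Delgado (Apr 10, 2003).
Order: Beaumont, Espinoza, Kowalski, Mendoza, Vance, Mbeki, Dimitriou, Ivanova, Delgado, Nguyen. So position 3.

3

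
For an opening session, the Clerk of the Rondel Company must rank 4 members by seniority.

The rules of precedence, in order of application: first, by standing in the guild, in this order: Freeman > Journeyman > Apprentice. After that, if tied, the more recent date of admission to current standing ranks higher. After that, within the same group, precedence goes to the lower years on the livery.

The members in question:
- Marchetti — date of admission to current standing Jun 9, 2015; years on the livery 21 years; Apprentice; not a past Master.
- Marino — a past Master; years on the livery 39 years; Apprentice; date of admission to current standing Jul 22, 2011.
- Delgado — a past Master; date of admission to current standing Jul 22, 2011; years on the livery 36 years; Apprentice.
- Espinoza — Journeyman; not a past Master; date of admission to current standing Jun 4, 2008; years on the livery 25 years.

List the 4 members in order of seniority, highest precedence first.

By standing in the guild: Espinoza (Journeyman); then Marchetti, Delgado and Marino (Apprentice).
Among Marchetti, Delgado and Marino, by date of admission to current standing (later first): Marchetti (Jun 9, 2015) before Delgado and Marino (Jul 22, 2011).
Among Delgado and Marino, by years on the livery (lower first): Delgado (36 years) before Marino (39 years).
Full order: Espinoza, Marchetti, Delgado, Marino.

Espinoza, Marchetti, Delgado, Marino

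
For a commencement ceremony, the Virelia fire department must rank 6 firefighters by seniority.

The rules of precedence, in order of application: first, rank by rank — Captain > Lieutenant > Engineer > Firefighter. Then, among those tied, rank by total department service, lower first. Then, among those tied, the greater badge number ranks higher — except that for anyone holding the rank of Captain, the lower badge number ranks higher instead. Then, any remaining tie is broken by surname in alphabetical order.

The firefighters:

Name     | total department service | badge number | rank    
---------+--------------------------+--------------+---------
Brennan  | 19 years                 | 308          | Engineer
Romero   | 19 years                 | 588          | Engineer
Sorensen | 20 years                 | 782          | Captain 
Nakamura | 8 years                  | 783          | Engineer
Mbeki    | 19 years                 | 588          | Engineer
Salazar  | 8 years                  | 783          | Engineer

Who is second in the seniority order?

Nakamura

By rank: Sorensen (Captain); then Nakamura, Salazar, Mbeki, Romero and Brennan (Engineer).
Among Nakamura, Salazar, Mbeki, Romero and Brennan, by total department service (lower first): Nakamura and Salazar (8 years) before Mbeki, Romero and Brennan (19 years).
Nakamura and Salazar both have badge number 783, so the next rule applies.
Among Nakamura and Salazar, alphabetically by surname: Nakamura before Salazar.
Among Mbeki, Romero and Brennan, by badge number (higher first): Mbeki and Romero (588) before Brennan (308).
Among Mbeki and Romero, alphabetically by surname: Mbeki before Romero.
Order: Sorensen, Nakamura, Salazar, Mbeki, Romero, Brennan.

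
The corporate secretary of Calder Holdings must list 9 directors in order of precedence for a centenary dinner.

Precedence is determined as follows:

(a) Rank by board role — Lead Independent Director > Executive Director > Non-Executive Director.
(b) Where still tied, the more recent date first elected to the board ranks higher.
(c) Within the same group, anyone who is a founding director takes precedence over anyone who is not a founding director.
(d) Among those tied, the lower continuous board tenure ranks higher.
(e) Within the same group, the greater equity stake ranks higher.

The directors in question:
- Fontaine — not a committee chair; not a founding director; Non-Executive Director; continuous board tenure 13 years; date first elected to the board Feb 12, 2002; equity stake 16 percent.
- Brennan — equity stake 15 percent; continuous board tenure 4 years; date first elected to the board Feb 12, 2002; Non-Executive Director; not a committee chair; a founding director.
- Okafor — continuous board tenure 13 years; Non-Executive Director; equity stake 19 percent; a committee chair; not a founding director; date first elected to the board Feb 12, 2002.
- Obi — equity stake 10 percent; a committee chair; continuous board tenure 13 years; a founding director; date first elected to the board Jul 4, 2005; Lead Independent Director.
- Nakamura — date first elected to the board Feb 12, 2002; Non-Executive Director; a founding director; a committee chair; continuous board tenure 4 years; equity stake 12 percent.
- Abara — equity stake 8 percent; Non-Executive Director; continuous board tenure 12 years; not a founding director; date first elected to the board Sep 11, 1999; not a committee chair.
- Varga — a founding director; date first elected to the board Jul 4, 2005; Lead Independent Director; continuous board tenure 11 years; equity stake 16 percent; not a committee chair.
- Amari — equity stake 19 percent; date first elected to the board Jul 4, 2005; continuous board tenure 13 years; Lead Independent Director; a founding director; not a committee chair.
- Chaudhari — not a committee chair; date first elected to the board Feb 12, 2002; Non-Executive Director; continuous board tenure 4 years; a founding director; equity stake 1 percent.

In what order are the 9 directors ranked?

Varga, Amari, Obi, Brennan, Nakamura, Chaudhari, Okafor, Fontaine, Abara

By board role: Varga, Amari and Obi (Lead Independent Director); then Brennan, Nakamura, Chaudhari, Okafor, Fontaine and Abara (Non-Executive Director).
Varga, Amari and Obi all have date first elected to the board Jul 4, 2005, so the next rule applies.
Varga, Amari and Obi are each a founding director, so the next rule applies.
Among Varga, Amari and Obi, by continuous board tenure (lower first): Varga (11 years) before Amari and Obi (13 years).
Among Amari and Obi, by equity stake (higher first): Amari (19 percent) before Obi (10 percent).
Among Brennan, Nakamura, Chaudhari, Okafor, Fontaine and Abara, by date first elected to the board (later first): Brennan, Nakamura, Chaudhari, Okafor and Fontaine (Feb 12, 2002) before Abara (Sep 11, 1999).
Among Brennan, Nakamura, Chaudhari, Okafor and Fontaine, a founding director before not a founding director: Brennan, Nakamura and Chaudhari (a founding director) before Okafor and Fontaine (not a founding director).
Brennan, Nakamura and Chaudhari all have continuous board tenure 4 years, so the next rule applies.
Among Brennan, Nakamura and Chaudhari, by equity stake (higher first): Brennan (15 percent) before Nakamura (12 percent) before Chaudhari (1 percent).
Okafor and Fontaine both have continuous board tenure 13 years, so the next rule applies.
Among Okafor and Fontaine, by equity stake (higher first): Okafor (19 percent) before Fontaine (16 percent).
Full order: Varga, Amari, Obi, Brennan, Nakamura, Chaudhari, Okafor, Fontaine, Abara.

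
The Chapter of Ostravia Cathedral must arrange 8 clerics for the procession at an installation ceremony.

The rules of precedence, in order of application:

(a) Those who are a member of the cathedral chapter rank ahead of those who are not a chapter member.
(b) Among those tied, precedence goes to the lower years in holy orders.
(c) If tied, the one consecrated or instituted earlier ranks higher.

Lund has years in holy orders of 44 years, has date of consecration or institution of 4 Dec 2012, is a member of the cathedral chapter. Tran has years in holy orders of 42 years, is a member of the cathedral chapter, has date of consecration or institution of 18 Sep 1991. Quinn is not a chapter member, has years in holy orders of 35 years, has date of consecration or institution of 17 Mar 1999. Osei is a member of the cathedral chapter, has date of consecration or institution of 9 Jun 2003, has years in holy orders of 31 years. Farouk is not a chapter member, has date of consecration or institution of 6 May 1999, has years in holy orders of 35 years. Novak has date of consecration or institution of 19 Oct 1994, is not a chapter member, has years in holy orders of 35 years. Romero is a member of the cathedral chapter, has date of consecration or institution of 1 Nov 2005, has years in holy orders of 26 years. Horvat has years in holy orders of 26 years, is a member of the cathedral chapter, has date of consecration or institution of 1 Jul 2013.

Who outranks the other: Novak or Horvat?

By the first rule: Romero, Horvat, Osei, Tran and Lund (each a member of the cathedral chapter); then Novak, Quinn and Farouk (each not a chapter member).
Among Romero, Horvat, Osei, Tran and Lund, by years in holy orders (lower first): Romero and Horvat (26 years) before Osei (31 years) before Tran (42 years) before Lund (44 years).
Among Romero and Horvat, by date of consecration or institution (earlier first): Romero (1 Nov 2005) before Horvat (1 Jul 2013).
Novak, Quinn and Farouk all have years in holy orders 35 years, so the next rule applies.
Among Novak, Quinn and Farouk, by date of consecration or institution (earlier first): Novak (19 Oct 1994) before Quinn (17 Mar 1999) before Farouk (6 May 1999).
So Horvat takes precedence.

Horvat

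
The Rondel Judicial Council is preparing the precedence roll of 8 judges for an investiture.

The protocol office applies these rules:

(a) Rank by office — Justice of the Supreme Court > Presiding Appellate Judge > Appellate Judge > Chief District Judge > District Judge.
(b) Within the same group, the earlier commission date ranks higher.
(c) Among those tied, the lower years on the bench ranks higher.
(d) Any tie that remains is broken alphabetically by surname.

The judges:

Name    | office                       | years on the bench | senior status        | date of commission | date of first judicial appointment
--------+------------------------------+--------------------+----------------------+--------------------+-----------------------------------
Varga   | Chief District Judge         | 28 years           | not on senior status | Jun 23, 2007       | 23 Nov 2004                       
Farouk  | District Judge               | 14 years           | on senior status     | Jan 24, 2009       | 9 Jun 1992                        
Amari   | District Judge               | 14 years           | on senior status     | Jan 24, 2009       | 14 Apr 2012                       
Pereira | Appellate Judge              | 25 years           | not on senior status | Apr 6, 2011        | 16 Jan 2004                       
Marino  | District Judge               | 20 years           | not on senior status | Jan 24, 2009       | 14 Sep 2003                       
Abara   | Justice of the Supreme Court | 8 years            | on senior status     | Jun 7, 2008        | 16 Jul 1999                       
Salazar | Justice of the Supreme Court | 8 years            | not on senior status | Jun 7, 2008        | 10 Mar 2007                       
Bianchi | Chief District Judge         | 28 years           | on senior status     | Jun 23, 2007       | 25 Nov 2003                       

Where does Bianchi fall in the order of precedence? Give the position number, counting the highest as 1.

4

By office: Abara and Salazar (Justice of the Supreme Court); then Pereira (Appellate Judge); then Bianchi and Varga (Chief District Judge); then Amari, Farouk and Marino (District Judge).
Abara and Salazar both have date of commission Jun 7, 2008, so the next rule applies.
Abara and Salazar both have years on the bench 8 years, so the next rule applies.
Among Abara and Salazar, alphabetically by surname: Abara before Salazar.
Bianchi and Varga both have date of commission Jun 23, 2007, so the next rule applies.
Bianchi and Varga both have years on the bench 28 years, so the next rule applies.
Among Bianchi and Varga, alphabetically by surname: Bianchi before Varga.
Amari, Farouk and Marino all have date of commission Jan 24, 2009, so the next rule applies.
Among Amari, Farouk and Marino, by years on the bench (lower first): Amari and Farouk (14 years) before Marino (20 years).
Among Amari and Farouk, alphabetically by surname: Amari before Farouk.
Order: Abara, Salazar, Pereira, Bianchi, Varga, Amari, Farouk, Marino. So position 4.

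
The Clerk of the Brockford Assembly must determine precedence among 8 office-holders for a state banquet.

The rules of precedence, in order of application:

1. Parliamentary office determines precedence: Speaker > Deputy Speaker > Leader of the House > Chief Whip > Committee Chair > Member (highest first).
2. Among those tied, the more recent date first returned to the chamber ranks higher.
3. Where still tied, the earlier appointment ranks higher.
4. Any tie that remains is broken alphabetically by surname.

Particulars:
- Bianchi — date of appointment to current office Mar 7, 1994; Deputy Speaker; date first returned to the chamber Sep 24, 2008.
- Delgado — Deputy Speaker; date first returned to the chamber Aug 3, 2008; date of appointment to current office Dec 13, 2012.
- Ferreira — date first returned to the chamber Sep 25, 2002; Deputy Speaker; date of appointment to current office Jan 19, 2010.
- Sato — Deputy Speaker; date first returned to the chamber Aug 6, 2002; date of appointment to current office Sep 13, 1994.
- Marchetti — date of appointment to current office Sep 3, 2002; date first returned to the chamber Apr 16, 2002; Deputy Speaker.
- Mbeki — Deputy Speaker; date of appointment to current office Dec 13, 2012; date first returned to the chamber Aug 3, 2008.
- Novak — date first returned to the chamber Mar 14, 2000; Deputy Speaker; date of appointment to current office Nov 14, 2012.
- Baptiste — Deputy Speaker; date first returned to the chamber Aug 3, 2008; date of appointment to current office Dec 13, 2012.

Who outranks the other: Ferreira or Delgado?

Delgado

By parliamentary office: Bianchi, Baptiste, Delgado, Mbeki, Ferreira, Sato, Marchetti and Novak (Deputy Speaker).
Among Bianchi, Baptiste, Delgado, Mbeki, Ferreira, Sato, Marchetti and Novak, by date first returned to the chamber (later first): Bianchi (Sep 24, 2008) before Baptiste, Delgado and Mbeki (Aug 3, 2008) before Ferreira (Sep 25, 2002) before Sato (Aug 6, 2002) before Marchetti (Apr 16, 2002) before Novak (Mar 14, 2000).
Baptiste, Delgado and Mbeki all have date of appointment to current office Dec 13, 2012, so the next rule applies.
Among Baptiste, Delgado and Mbeki, alphabetically by surname: Baptiste before Delgado before Mbeki.
So Delgado takes precedence.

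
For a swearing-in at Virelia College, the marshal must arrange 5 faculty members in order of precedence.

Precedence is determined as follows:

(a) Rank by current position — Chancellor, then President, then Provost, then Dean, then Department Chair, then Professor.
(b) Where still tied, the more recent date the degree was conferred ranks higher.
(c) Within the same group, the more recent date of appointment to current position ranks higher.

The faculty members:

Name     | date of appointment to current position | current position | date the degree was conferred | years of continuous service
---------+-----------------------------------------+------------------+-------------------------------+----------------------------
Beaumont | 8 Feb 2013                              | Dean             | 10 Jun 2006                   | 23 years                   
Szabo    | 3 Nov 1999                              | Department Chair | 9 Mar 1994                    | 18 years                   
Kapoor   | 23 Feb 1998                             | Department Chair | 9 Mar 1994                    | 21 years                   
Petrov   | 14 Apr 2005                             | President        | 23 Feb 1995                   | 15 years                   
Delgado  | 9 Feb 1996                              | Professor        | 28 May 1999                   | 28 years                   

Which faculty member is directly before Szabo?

Beaumont

By current position: Petrov (President); then Beaumont (Dean); then Szabo and Kapoor (Department Chair); then Delgado (Professor).
Szabo and Kapoor both have date the degree was conferred 9 Mar 1994, so the next rule applies.
Among Szabo and Kapoor, by date of appointment to current position (later first): Szabo (3 Nov 1999) before Kapoor (23 Feb 1998).
Order: Petrov, Beaumont, Szabo, Kapoor, Delgado.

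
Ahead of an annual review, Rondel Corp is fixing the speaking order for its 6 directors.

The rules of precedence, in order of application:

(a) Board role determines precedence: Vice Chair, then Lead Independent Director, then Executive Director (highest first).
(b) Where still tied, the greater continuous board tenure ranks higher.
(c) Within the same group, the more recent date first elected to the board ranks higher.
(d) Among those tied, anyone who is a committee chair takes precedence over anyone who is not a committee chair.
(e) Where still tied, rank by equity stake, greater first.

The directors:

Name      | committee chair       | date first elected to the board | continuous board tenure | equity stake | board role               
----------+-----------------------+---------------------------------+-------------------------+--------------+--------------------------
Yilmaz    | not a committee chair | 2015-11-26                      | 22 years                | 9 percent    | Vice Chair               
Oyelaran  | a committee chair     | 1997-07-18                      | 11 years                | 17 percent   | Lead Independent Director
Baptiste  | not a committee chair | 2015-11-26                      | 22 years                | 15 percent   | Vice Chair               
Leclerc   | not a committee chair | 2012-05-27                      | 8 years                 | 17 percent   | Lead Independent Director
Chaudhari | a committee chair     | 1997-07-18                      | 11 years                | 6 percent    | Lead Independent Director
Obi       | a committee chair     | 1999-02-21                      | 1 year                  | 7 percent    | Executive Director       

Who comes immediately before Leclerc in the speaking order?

Chaudhari

By board role: Baptiste and Yilmaz (Vice Chair); then Oyelaran, Chaudhari and Leclerc (Lead Independent Director); then Obi (Executive Director).
Baptiste and Yilmaz both have continuous board tenure 22 years, so the next rule applies.
Baptiste and Yilmaz both have date first elected to the board 2015-11-26, so the next rule applies.
Baptiste and Yilmaz are each not a committee chair, so the next rule applies.
Among Baptiste and Yilmaz, by equity stake (higher first): Baptiste (15 percent) before Yilmaz (9 percent).
Among Oyelaran, Chaudhari and Leclerc, by continuous board tenure (higher first): Oyelaran and Chaudhari (11 years) before Leclerc (8 years).
Oyelaran and Chaudhari both have date first elected to the board 1997-07-18, so the next rule applies.
Oyelaran and Chaudhari are each a committee chair, so the next rule applies.
Among Oyelaran and Chaudhari, by equity stake (higher first): Oyelaran (17 percent) before Chaudhari (6 percent).
Order: Baptiste, Yilmaz, Oyelaran, Chaudhari, Leclerc, Obi.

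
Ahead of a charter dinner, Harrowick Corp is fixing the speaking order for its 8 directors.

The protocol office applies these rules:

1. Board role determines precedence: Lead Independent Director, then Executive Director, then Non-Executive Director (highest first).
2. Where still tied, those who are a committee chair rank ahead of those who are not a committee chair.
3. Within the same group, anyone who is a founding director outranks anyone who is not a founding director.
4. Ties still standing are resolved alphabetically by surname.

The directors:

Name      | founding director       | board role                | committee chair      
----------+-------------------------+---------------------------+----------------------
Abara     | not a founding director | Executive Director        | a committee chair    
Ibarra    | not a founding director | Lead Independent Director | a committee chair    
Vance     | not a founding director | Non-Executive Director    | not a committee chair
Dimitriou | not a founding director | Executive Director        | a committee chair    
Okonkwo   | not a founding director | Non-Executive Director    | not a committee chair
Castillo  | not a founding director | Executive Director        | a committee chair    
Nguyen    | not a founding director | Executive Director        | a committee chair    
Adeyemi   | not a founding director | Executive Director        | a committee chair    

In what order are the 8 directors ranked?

Ibarra, Abara, Adeyemi, Castillo, Dimitriou, Nguyen, Okonkwo, Vance

By board role: Ibarra (Lead Independent Director); then Abara, Adeyemi, Castillo, Dimitriou and Nguyen (Executive Director); then Okonkwo and Vance (Non-Executive Director).
Abara, Adeyemi, Castillo, Dimitriou and Nguyen are each a committee chair, so the next rule applies.
Abara, Adeyemi, Castillo, Dimitriou and Nguyen are each not a founding director, so the next rule applies.
Among Abara, Adeyemi, Castillo, Dimitriou and Nguyen, alphabetically by surname: Abara before Adeyemi before Castillo before Dimitriou before Nguyen.
Okonkwo and Vance are each not a committee chair, so the next rule applies.
Okonkwo and Vance are each not a founding director, so the next rule applies.
Among Okonkwo and Vance, alphabetically by surname: Okonkwo before Vance.
Full order: Ibarra, Abara, Adeyemi, Castillo, Dimitriou, Nguyen, Okonkwo, Vance.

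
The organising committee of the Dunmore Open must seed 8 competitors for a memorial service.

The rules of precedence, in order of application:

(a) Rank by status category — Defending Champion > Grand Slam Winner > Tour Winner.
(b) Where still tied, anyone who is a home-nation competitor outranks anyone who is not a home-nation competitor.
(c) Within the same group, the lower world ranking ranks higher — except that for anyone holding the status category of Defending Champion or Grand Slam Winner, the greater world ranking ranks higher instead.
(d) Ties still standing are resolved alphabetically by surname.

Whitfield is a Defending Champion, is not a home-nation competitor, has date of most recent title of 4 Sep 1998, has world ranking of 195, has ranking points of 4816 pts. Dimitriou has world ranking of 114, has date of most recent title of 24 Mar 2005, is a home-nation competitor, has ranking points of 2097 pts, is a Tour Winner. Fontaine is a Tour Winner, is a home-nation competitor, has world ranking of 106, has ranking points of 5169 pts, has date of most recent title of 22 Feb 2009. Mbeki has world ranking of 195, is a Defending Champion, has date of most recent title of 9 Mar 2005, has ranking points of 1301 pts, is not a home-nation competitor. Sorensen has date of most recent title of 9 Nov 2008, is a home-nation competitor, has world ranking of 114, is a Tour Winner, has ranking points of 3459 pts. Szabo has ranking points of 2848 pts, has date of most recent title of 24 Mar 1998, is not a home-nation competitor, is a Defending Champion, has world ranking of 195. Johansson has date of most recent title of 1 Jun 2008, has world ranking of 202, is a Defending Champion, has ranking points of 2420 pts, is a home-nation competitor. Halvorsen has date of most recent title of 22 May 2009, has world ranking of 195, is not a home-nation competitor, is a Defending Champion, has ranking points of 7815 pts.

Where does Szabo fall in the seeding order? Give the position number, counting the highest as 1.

4

By status category: Johansson, Halvorsen, Mbeki, Szabo and Whitfield (Defending Champion); then Fontaine, Dimitriou and Sorensen (Tour Winner).
Among Johansson, Halvorsen, Mbeki, Szabo and Whitfield, a home-nation competitor before not a home-nation competitor: Johansson (a home-nation competitor) before Halvorsen, Mbeki, Szabo and Whitfield (not a home-nation competitor).
Halvorsen, Mbeki, Szabo and Whitfield all have world ranking 195, so the next rule applies.
Among Halvorsen, Mbeki, Szabo and Whitfield, alphabetically by surname: Halvorsen before Mbeki before Szabo before Whitfield.
Fontaine, Dimitriou and Sorensen are each a home-nation competitor, so the next rule applies.
Among Fontaine, Dimitriou and Sorensen, by world ranking (lower first): Fontaine (106) before Dimitriou and Sorensen (114).
Among Dimitriou and Sorensen, alphabetically by surname: Dimitriou before Sorensen.
Order: Johansson, Halvorsen, Mbeki, Szabo, Whitfield, Fontaine, Dimitriou, Sorensen. So position 4.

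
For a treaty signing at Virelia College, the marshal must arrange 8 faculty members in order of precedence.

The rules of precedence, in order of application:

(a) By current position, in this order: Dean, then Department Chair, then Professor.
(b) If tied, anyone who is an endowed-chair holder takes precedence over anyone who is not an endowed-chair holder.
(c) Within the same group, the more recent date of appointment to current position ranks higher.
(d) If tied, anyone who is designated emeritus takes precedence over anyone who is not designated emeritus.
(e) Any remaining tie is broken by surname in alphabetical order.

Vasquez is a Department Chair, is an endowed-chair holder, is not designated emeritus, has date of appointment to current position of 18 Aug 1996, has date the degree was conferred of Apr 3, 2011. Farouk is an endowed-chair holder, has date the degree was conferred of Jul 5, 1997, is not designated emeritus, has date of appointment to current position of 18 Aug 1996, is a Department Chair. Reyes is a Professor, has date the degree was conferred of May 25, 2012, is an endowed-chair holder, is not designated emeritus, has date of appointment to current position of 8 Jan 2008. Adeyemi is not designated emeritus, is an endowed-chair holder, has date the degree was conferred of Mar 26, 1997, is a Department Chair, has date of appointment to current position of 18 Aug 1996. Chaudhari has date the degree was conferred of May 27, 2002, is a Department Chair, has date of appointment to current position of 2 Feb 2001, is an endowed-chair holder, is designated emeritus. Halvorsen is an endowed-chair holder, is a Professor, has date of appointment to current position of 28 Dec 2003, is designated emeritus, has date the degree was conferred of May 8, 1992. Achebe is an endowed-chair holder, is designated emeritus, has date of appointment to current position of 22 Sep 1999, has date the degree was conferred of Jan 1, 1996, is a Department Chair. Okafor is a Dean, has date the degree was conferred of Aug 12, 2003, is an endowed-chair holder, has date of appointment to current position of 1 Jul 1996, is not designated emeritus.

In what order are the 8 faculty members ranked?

By current position: Okafor (Dean); then Chaudhari, Achebe, Adeyemi, Farouk and Vasquez (Department Chair); then Reyes and Halvorsen (Professor).
Chaudhari, Achebe, Adeyemi, Farouk and Vasquez are each an endowed-chair holder, so the next rule applies.
Among Chaudhari, Achebe, Adeyemi, Farouk and Vasquez, by date of appointment to current position (later first): Chaudhari (2 Feb 2001) before Achebe (22 Sep 1999) before Adeyemi, Farouk and Vasquez (18 Aug 1996).
Adeyemi, Farouk and Vasquez are each not designated emeritus, so the next rule applies.
Among Adeyemi, Farouk and Vasquez, alphabetically by surname: Adeyemi before Farouk before Vasquez.
Reyes and Halvorsen are each an endowed-chair holder, so the next rule applies.
Among Reyes and Halvorsen, by date of appointment to current position (later first): Reyes (8 Jan 2008) before Halvorsen (28 Dec 2003).
Full order: Okafor, Chaudhari, Achebe, Adeyemi, Farouk, Vasquez, Reyes, Halvorsen.

Okafor, Chaudhari, Achebe, Adeyemi, Farouk, Vasquez, Reyes, Halvorsen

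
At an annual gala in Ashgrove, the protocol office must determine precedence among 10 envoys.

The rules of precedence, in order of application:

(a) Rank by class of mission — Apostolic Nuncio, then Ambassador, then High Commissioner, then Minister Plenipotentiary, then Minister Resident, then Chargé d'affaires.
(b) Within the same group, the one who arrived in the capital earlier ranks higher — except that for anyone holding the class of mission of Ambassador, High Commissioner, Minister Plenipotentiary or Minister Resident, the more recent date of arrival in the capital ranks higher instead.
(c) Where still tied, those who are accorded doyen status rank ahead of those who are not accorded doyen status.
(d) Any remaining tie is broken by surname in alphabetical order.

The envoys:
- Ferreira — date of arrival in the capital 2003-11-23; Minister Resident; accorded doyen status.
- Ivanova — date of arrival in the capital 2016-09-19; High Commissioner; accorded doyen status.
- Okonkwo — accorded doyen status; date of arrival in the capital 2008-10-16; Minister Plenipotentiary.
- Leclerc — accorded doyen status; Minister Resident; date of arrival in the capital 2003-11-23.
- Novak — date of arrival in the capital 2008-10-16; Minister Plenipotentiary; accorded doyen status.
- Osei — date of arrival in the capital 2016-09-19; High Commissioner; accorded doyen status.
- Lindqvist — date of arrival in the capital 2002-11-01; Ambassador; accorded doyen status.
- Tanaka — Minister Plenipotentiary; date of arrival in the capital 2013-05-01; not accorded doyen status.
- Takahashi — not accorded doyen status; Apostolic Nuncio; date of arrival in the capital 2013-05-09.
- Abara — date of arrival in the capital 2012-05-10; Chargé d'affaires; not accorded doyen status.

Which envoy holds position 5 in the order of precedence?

By class of mission: Takahashi (Apostolic Nuncio); then Lindqvist (Ambassador); then Ivanova and Osei (High Commissioner); then Tanaka, Novak and Okonkwo (Minister Plenipotentiary); then Ferreira and Leclerc (Minister Resident); then Abara (Chargé d'affaires).
Ivanova and Osei both have date of arrival in the capital 2016-09-19, so the next rule applies.
Ivanova and Osei are each accorded doyen status, so the next rule applies.
Among Ivanova and Osei, alphabetically by surname: Ivanova before Osei.
Among Tanaka, Novak and Okonkwo, by date of arrival in the capital (later first) (reversed rule for this group): Tanaka (2013-05-01) before Novak and Okonkwo (2008-10-16).
Novak and Okonkwo are each accorded doyen status, so the next rule applies.
Among Novak and Okonkwo, alphabetically by surname: Novak before Okonkwo.
Ferreira and Leclerc both have date of arrival in the capital 2003-11-23, so the next rule applies.
Ferreira and Leclerc are each accorded doyen status, so the next rule applies.
Among Ferreira and Leclerc, alphabetically by surname: Ferreira before Leclerc.
Order: Takahashi, Lindqvist, Ivanova, Osei, Tanaka, Novak, Okonkwo, Ferreira, Leclerc, Abara.

Tanaka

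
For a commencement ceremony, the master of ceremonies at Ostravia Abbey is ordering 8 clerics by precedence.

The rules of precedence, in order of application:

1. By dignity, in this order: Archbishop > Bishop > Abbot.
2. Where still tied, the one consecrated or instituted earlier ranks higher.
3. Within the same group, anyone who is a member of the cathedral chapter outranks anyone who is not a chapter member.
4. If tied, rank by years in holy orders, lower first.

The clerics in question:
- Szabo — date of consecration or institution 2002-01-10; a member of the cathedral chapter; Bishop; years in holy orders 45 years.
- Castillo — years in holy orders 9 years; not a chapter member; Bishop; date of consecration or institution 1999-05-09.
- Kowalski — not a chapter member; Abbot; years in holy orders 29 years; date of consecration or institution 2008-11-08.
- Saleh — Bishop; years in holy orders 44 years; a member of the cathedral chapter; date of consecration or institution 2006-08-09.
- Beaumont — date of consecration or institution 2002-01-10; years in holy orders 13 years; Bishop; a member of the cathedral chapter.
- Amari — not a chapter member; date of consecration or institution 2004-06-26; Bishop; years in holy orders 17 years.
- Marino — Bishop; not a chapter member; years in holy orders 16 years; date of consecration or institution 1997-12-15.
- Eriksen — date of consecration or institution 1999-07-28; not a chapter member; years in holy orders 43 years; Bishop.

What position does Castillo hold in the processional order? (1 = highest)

By dignity: Marino, Castillo, Eriksen, Beaumont, Szabo, Amari and Saleh (Bishop); then Kowalski (Abbot).
Among Marino, Castillo, Eriksen, Beaumont, Szabo, Amari and Saleh, by date of consecration or institution (earlier first): Marino (1997-12-15) before Castillo (1999-05-09) before Eriksen (1999-07-28) before Beaumont and Szabo (2002-01-10) before Amari (2004-06-26) before Saleh (2006-08-09).
Beaumont and Szabo are each a member of the cathedral chapter, so the next rule applies.
Among Beaumont and Szabo, by years in holy orders (lower first): Beaumont (13 years) before Szabo (45 years).
Order: Marino, Castillo, Eriksen, Beaumont, Szabo, Amari, Saleh, Kowalski. So position 2.

2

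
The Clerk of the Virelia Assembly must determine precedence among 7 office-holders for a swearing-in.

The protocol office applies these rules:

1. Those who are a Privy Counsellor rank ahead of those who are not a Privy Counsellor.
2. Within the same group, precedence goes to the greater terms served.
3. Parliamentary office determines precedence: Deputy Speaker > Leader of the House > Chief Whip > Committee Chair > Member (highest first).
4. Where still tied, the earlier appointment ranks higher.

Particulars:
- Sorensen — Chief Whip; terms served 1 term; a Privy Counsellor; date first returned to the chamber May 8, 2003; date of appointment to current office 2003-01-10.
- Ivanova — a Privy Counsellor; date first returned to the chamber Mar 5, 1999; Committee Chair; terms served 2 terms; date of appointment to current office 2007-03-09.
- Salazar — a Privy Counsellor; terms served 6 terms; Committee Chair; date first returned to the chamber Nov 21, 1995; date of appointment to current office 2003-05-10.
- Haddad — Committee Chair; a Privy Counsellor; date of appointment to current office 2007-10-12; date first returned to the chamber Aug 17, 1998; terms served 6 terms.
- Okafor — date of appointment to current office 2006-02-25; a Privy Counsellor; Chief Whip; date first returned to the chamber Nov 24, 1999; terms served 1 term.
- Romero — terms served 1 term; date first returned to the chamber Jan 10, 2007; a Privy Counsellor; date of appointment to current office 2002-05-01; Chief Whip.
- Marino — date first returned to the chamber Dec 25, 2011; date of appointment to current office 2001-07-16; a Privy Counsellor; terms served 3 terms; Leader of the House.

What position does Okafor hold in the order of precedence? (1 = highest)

7

By the first rule: Salazar, Haddad, Marino, Ivanova, Romero, Sorensen and Okafor (each a Privy Counsellor).
Among Salazar, Haddad, Marino, Ivanova, Romero, Sorensen and Okafor, by terms served (higher first): Salazar and Haddad (6 terms) before Marino (3 terms) before Ivanova (2 terms) before Romero, Sorensen and Okafor (1 term).
Salazar and Haddad are each Committee Chair, so the next rule applies.
Among Salazar and Haddad, by date of appointment to current office (earlier first): Salazar (2003-05-10) before Haddad (2007-10-12).
Romero, Sorensen and Okafor are each Chief Whip, so the next rule applies.
Among Romero, Sorensen and Okafor, by date of appointment to current office (earlier first): Romero (2002-05-01) before Sorensen (2003-01-10) before Okafor (2006-02-25).
Order: Salazar, Haddad, Marino, Ivanova, Romero, Sorensen, Okafor. So position 7.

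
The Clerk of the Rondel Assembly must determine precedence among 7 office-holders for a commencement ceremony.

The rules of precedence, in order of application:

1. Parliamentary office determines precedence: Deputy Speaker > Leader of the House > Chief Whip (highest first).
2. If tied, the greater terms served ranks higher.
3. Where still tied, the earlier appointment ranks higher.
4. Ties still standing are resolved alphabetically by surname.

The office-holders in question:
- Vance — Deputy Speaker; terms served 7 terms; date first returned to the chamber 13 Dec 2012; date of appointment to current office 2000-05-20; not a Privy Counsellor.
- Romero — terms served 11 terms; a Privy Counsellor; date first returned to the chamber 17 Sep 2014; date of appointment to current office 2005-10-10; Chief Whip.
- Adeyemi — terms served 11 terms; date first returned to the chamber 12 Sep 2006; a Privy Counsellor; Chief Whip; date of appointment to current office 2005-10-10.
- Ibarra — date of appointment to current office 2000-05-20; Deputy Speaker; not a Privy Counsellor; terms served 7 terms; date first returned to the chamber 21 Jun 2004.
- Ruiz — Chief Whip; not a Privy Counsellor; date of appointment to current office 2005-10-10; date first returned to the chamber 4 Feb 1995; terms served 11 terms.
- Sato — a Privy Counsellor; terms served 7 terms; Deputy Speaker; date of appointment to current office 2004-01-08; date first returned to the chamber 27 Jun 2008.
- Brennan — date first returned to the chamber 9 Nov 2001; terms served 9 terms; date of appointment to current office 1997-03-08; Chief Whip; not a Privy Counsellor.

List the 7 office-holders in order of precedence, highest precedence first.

Ibarra, Vance, Sato, Adeyemi, Romero, Ruiz, Brennan

By parliamentary office: Ibarra, Vance and Sato (Deputy Speaker); then Adeyemi, Romero, Ruiz and Brennan (Chief Whip).
Ibarra, Vance and Sato all have terms served 7 terms, so the next rule applies.
Among Ibarra, Vance and Sato, by date of appointment to current office (earlier first): Ibarra and Vance (2000-05-20) before Sato (2004-01-08).
Among Ibarra and Vance, alphabetically by surname: Ibarra before Vance.
Among Adeyemi, Romero, Ruiz and Brennan, by terms served (higher first): Adeyemi, Romero and Ruiz (11 terms) before Brennan (9 terms).
Adeyemi, Romero and Ruiz all have date of appointment to current office 2005-10-10, so the next rule applies.
Among Adeyemi, Romero and Ruiz, alphabetically by surname: Adeyemi before Romero before Ruiz.
Full order: Ibarra, Vance, Sato, Adeyemi, Romero, Ruiz, Brennan.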